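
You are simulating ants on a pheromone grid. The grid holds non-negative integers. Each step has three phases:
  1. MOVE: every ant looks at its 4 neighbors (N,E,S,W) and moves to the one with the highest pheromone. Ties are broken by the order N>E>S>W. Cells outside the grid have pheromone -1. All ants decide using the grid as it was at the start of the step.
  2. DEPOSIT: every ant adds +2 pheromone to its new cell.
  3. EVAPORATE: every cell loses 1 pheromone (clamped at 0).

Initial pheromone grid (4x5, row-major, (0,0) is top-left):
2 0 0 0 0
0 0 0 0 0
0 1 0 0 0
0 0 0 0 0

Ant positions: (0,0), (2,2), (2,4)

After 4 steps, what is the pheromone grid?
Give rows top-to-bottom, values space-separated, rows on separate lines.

After step 1: ants at (0,1),(2,1),(1,4)
  1 1 0 0 0
  0 0 0 0 1
  0 2 0 0 0
  0 0 0 0 0
After step 2: ants at (0,0),(1,1),(0,4)
  2 0 0 0 1
  0 1 0 0 0
  0 1 0 0 0
  0 0 0 0 0
After step 3: ants at (0,1),(2,1),(1,4)
  1 1 0 0 0
  0 0 0 0 1
  0 2 0 0 0
  0 0 0 0 0
After step 4: ants at (0,0),(1,1),(0,4)
  2 0 0 0 1
  0 1 0 0 0
  0 1 0 0 0
  0 0 0 0 0

2 0 0 0 1
0 1 0 0 0
0 1 0 0 0
0 0 0 0 0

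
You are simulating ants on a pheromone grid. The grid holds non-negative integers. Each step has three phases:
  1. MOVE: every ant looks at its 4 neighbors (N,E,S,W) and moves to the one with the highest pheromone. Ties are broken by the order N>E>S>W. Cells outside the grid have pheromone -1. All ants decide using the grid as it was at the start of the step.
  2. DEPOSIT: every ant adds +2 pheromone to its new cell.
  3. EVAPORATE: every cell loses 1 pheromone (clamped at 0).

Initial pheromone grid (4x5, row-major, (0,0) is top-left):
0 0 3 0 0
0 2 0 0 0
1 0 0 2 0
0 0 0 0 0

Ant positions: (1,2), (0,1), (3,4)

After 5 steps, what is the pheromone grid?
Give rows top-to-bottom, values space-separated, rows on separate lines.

After step 1: ants at (0,2),(0,2),(2,4)
  0 0 6 0 0
  0 1 0 0 0
  0 0 0 1 1
  0 0 0 0 0
After step 2: ants at (0,3),(0,3),(2,3)
  0 0 5 3 0
  0 0 0 0 0
  0 0 0 2 0
  0 0 0 0 0
After step 3: ants at (0,2),(0,2),(1,3)
  0 0 8 2 0
  0 0 0 1 0
  0 0 0 1 0
  0 0 0 0 0
After step 4: ants at (0,3),(0,3),(0,3)
  0 0 7 7 0
  0 0 0 0 0
  0 0 0 0 0
  0 0 0 0 0
After step 5: ants at (0,2),(0,2),(0,2)
  0 0 12 6 0
  0 0 0 0 0
  0 0 0 0 0
  0 0 0 0 0

0 0 12 6 0
0 0 0 0 0
0 0 0 0 0
0 0 0 0 0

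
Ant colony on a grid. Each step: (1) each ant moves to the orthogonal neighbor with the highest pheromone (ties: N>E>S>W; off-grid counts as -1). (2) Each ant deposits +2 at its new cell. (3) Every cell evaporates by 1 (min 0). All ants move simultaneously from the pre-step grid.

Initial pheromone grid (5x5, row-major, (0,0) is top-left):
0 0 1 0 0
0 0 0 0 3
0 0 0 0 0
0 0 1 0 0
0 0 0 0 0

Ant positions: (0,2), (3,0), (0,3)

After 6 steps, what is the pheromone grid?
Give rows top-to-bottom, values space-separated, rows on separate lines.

After step 1: ants at (0,3),(2,0),(0,2)
  0 0 2 1 0
  0 0 0 0 2
  1 0 0 0 0
  0 0 0 0 0
  0 0 0 0 0
After step 2: ants at (0,2),(1,0),(0,3)
  0 0 3 2 0
  1 0 0 0 1
  0 0 0 0 0
  0 0 0 0 0
  0 0 0 0 0
After step 3: ants at (0,3),(0,0),(0,2)
  1 0 4 3 0
  0 0 0 0 0
  0 0 0 0 0
  0 0 0 0 0
  0 0 0 0 0
After step 4: ants at (0,2),(0,1),(0,3)
  0 1 5 4 0
  0 0 0 0 0
  0 0 0 0 0
  0 0 0 0 0
  0 0 0 0 0
After step 5: ants at (0,3),(0,2),(0,2)
  0 0 8 5 0
  0 0 0 0 0
  0 0 0 0 0
  0 0 0 0 0
  0 0 0 0 0
After step 6: ants at (0,2),(0,3),(0,3)
  0 0 9 8 0
  0 0 0 0 0
  0 0 0 0 0
  0 0 0 0 0
  0 0 0 0 0

0 0 9 8 0
0 0 0 0 0
0 0 0 0 0
0 0 0 0 0
0 0 0 0 0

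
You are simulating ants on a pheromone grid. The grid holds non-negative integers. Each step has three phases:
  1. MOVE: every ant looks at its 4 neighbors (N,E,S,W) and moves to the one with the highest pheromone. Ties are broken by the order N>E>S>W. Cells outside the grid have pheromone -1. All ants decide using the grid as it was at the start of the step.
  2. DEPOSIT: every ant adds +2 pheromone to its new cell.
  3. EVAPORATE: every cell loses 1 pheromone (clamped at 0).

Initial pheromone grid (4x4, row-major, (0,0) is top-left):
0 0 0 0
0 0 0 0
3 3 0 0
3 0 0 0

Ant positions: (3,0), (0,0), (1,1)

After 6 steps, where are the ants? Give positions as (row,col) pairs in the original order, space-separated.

Step 1: ant0:(3,0)->N->(2,0) | ant1:(0,0)->E->(0,1) | ant2:(1,1)->S->(2,1)
  grid max=4 at (2,0)
Step 2: ant0:(2,0)->E->(2,1) | ant1:(0,1)->E->(0,2) | ant2:(2,1)->W->(2,0)
  grid max=5 at (2,0)
Step 3: ant0:(2,1)->W->(2,0) | ant1:(0,2)->E->(0,3) | ant2:(2,0)->E->(2,1)
  grid max=6 at (2,0)
Step 4: ant0:(2,0)->E->(2,1) | ant1:(0,3)->S->(1,3) | ant2:(2,1)->W->(2,0)
  grid max=7 at (2,0)
Step 5: ant0:(2,1)->W->(2,0) | ant1:(1,3)->N->(0,3) | ant2:(2,0)->E->(2,1)
  grid max=8 at (2,0)
Step 6: ant0:(2,0)->E->(2,1) | ant1:(0,3)->S->(1,3) | ant2:(2,1)->W->(2,0)
  grid max=9 at (2,0)

(2,1) (1,3) (2,0)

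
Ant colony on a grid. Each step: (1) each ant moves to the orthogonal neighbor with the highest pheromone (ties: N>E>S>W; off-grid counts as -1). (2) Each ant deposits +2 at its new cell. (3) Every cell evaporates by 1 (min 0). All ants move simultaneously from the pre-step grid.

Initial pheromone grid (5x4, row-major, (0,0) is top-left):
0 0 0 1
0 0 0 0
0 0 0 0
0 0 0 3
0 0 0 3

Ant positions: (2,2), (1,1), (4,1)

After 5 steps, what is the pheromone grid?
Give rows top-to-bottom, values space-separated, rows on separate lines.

After step 1: ants at (1,2),(0,1),(3,1)
  0 1 0 0
  0 0 1 0
  0 0 0 0
  0 1 0 2
  0 0 0 2
After step 2: ants at (0,2),(0,2),(2,1)
  0 0 3 0
  0 0 0 0
  0 1 0 0
  0 0 0 1
  0 0 0 1
After step 3: ants at (0,3),(0,3),(1,1)
  0 0 2 3
  0 1 0 0
  0 0 0 0
  0 0 0 0
  0 0 0 0
After step 4: ants at (0,2),(0,2),(0,1)
  0 1 5 2
  0 0 0 0
  0 0 0 0
  0 0 0 0
  0 0 0 0
After step 5: ants at (0,3),(0,3),(0,2)
  0 0 6 5
  0 0 0 0
  0 0 0 0
  0 0 0 0
  0 0 0 0

0 0 6 5
0 0 0 0
0 0 0 0
0 0 0 0
0 0 0 0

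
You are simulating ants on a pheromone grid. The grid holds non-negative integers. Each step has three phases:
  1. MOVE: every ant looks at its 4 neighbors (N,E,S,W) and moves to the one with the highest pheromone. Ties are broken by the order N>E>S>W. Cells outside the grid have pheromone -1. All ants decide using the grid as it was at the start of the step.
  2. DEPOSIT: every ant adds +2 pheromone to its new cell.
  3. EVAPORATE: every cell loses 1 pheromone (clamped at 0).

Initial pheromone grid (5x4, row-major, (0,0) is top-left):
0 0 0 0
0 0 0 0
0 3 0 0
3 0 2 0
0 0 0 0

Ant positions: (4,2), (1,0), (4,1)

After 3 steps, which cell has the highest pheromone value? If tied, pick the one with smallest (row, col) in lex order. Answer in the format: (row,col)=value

Answer: (3,2)=5

Derivation:
Step 1: ant0:(4,2)->N->(3,2) | ant1:(1,0)->N->(0,0) | ant2:(4,1)->N->(3,1)
  grid max=3 at (3,2)
Step 2: ant0:(3,2)->W->(3,1) | ant1:(0,0)->E->(0,1) | ant2:(3,1)->E->(3,2)
  grid max=4 at (3,2)
Step 3: ant0:(3,1)->E->(3,2) | ant1:(0,1)->E->(0,2) | ant2:(3,2)->W->(3,1)
  grid max=5 at (3,2)
Final grid:
  0 0 1 0
  0 0 0 0
  0 0 0 0
  0 3 5 0
  0 0 0 0
Max pheromone 5 at (3,2)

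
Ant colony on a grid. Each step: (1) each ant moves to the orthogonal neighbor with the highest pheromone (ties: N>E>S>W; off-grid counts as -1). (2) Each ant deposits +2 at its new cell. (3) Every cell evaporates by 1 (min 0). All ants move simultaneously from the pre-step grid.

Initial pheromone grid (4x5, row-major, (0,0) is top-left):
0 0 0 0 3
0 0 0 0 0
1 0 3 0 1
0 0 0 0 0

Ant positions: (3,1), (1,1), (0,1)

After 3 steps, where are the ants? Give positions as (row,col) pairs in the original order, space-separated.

Step 1: ant0:(3,1)->N->(2,1) | ant1:(1,1)->N->(0,1) | ant2:(0,1)->E->(0,2)
  grid max=2 at (0,4)
Step 2: ant0:(2,1)->E->(2,2) | ant1:(0,1)->E->(0,2) | ant2:(0,2)->W->(0,1)
  grid max=3 at (2,2)
Step 3: ant0:(2,2)->N->(1,2) | ant1:(0,2)->W->(0,1) | ant2:(0,1)->E->(0,2)
  grid max=3 at (0,1)

(1,2) (0,1) (0,2)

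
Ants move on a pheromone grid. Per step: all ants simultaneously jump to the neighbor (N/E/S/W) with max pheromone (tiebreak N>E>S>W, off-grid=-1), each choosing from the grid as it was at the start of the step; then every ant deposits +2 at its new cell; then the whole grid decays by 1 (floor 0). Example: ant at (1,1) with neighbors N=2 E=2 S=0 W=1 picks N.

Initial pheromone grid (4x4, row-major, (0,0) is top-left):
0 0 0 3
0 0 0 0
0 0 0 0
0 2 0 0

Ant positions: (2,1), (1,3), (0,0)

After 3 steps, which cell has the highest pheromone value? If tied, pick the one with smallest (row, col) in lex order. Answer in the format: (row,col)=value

Answer: (0,3)=6

Derivation:
Step 1: ant0:(2,1)->S->(3,1) | ant1:(1,3)->N->(0,3) | ant2:(0,0)->E->(0,1)
  grid max=4 at (0,3)
Step 2: ant0:(3,1)->N->(2,1) | ant1:(0,3)->S->(1,3) | ant2:(0,1)->E->(0,2)
  grid max=3 at (0,3)
Step 3: ant0:(2,1)->S->(3,1) | ant1:(1,3)->N->(0,3) | ant2:(0,2)->E->(0,3)
  grid max=6 at (0,3)
Final grid:
  0 0 0 6
  0 0 0 0
  0 0 0 0
  0 3 0 0
Max pheromone 6 at (0,3)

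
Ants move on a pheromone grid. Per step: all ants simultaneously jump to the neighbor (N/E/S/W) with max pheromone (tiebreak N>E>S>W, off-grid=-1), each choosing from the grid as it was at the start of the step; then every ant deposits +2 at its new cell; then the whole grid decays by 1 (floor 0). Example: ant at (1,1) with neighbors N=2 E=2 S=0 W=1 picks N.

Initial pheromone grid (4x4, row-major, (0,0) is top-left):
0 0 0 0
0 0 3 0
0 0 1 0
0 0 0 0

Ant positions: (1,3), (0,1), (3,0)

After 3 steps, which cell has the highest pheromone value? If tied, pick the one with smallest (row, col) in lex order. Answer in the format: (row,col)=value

Step 1: ant0:(1,3)->W->(1,2) | ant1:(0,1)->E->(0,2) | ant2:(3,0)->N->(2,0)
  grid max=4 at (1,2)
Step 2: ant0:(1,2)->N->(0,2) | ant1:(0,2)->S->(1,2) | ant2:(2,0)->N->(1,0)
  grid max=5 at (1,2)
Step 3: ant0:(0,2)->S->(1,2) | ant1:(1,2)->N->(0,2) | ant2:(1,0)->N->(0,0)
  grid max=6 at (1,2)
Final grid:
  1 0 3 0
  0 0 6 0
  0 0 0 0
  0 0 0 0
Max pheromone 6 at (1,2)

Answer: (1,2)=6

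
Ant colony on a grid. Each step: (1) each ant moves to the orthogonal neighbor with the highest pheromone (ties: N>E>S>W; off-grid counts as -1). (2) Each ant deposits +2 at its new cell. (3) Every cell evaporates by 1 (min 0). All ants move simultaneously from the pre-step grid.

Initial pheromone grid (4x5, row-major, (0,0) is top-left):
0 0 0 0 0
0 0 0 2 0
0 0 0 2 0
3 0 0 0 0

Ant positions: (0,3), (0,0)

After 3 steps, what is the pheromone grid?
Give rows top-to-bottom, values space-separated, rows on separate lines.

After step 1: ants at (1,3),(0,1)
  0 1 0 0 0
  0 0 0 3 0
  0 0 0 1 0
  2 0 0 0 0
After step 2: ants at (2,3),(0,2)
  0 0 1 0 0
  0 0 0 2 0
  0 0 0 2 0
  1 0 0 0 0
After step 3: ants at (1,3),(0,3)
  0 0 0 1 0
  0 0 0 3 0
  0 0 0 1 0
  0 0 0 0 0

0 0 0 1 0
0 0 0 3 0
0 0 0 1 0
0 0 0 0 0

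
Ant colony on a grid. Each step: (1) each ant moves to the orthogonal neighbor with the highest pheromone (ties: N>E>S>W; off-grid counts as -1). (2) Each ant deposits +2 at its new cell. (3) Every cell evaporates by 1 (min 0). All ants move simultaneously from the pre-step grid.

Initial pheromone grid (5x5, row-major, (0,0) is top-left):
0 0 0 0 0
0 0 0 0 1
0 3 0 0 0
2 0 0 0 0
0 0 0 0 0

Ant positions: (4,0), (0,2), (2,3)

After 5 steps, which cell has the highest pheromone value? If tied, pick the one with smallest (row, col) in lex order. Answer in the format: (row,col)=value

Step 1: ant0:(4,0)->N->(3,0) | ant1:(0,2)->E->(0,3) | ant2:(2,3)->N->(1,3)
  grid max=3 at (3,0)
Step 2: ant0:(3,0)->N->(2,0) | ant1:(0,3)->S->(1,3) | ant2:(1,3)->N->(0,3)
  grid max=2 at (0,3)
Step 3: ant0:(2,0)->S->(3,0) | ant1:(1,3)->N->(0,3) | ant2:(0,3)->S->(1,3)
  grid max=3 at (0,3)
Step 4: ant0:(3,0)->N->(2,0) | ant1:(0,3)->S->(1,3) | ant2:(1,3)->N->(0,3)
  grid max=4 at (0,3)
Step 5: ant0:(2,0)->S->(3,0) | ant1:(1,3)->N->(0,3) | ant2:(0,3)->S->(1,3)
  grid max=5 at (0,3)
Final grid:
  0 0 0 5 0
  0 0 0 5 0
  0 0 0 0 0
  3 0 0 0 0
  0 0 0 0 0
Max pheromone 5 at (0,3)

Answer: (0,3)=5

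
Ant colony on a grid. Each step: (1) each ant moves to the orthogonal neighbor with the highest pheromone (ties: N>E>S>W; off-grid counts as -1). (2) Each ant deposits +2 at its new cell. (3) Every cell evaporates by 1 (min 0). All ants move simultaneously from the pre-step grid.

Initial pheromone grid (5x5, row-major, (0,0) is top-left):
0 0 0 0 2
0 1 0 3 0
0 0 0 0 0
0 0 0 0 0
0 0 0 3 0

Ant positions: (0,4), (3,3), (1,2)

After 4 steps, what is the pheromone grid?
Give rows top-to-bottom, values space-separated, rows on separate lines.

After step 1: ants at (1,4),(4,3),(1,3)
  0 0 0 0 1
  0 0 0 4 1
  0 0 0 0 0
  0 0 0 0 0
  0 0 0 4 0
After step 2: ants at (1,3),(3,3),(1,4)
  0 0 0 0 0
  0 0 0 5 2
  0 0 0 0 0
  0 0 0 1 0
  0 0 0 3 0
After step 3: ants at (1,4),(4,3),(1,3)
  0 0 0 0 0
  0 0 0 6 3
  0 0 0 0 0
  0 0 0 0 0
  0 0 0 4 0
After step 4: ants at (1,3),(3,3),(1,4)
  0 0 0 0 0
  0 0 0 7 4
  0 0 0 0 0
  0 0 0 1 0
  0 0 0 3 0

0 0 0 0 0
0 0 0 7 4
0 0 0 0 0
0 0 0 1 0
0 0 0 3 0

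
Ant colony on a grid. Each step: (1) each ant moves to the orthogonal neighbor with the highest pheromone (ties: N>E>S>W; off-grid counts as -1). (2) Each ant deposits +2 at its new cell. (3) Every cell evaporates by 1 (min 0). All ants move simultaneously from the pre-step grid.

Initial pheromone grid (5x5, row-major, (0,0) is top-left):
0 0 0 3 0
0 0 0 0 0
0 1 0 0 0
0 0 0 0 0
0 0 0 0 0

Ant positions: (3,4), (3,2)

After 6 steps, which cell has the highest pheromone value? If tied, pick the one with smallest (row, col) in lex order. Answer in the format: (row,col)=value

Step 1: ant0:(3,4)->N->(2,4) | ant1:(3,2)->N->(2,2)
  grid max=2 at (0,3)
Step 2: ant0:(2,4)->N->(1,4) | ant1:(2,2)->N->(1,2)
  grid max=1 at (0,3)
Step 3: ant0:(1,4)->N->(0,4) | ant1:(1,2)->N->(0,2)
  grid max=1 at (0,2)
Step 4: ant0:(0,4)->S->(1,4) | ant1:(0,2)->E->(0,3)
  grid max=1 at (0,3)
Step 5: ant0:(1,4)->N->(0,4) | ant1:(0,3)->E->(0,4)
  grid max=3 at (0,4)
Step 6: ant0:(0,4)->S->(1,4) | ant1:(0,4)->S->(1,4)
  grid max=3 at (1,4)
Final grid:
  0 0 0 0 2
  0 0 0 0 3
  0 0 0 0 0
  0 0 0 0 0
  0 0 0 0 0
Max pheromone 3 at (1,4)

Answer: (1,4)=3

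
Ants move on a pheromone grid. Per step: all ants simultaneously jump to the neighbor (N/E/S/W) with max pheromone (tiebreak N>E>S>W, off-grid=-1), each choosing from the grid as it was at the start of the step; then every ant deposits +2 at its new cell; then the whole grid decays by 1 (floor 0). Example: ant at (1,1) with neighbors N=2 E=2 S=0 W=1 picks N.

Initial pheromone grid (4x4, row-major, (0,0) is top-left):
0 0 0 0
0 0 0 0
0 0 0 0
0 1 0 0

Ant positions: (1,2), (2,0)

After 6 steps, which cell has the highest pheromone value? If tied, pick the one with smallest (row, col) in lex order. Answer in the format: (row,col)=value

Step 1: ant0:(1,2)->N->(0,2) | ant1:(2,0)->N->(1,0)
  grid max=1 at (0,2)
Step 2: ant0:(0,2)->E->(0,3) | ant1:(1,0)->N->(0,0)
  grid max=1 at (0,0)
Step 3: ant0:(0,3)->S->(1,3) | ant1:(0,0)->E->(0,1)
  grid max=1 at (0,1)
Step 4: ant0:(1,3)->N->(0,3) | ant1:(0,1)->E->(0,2)
  grid max=1 at (0,2)
Step 5: ant0:(0,3)->W->(0,2) | ant1:(0,2)->E->(0,3)
  grid max=2 at (0,2)
Step 6: ant0:(0,2)->E->(0,3) | ant1:(0,3)->W->(0,2)
  grid max=3 at (0,2)
Final grid:
  0 0 3 3
  0 0 0 0
  0 0 0 0
  0 0 0 0
Max pheromone 3 at (0,2)

Answer: (0,2)=3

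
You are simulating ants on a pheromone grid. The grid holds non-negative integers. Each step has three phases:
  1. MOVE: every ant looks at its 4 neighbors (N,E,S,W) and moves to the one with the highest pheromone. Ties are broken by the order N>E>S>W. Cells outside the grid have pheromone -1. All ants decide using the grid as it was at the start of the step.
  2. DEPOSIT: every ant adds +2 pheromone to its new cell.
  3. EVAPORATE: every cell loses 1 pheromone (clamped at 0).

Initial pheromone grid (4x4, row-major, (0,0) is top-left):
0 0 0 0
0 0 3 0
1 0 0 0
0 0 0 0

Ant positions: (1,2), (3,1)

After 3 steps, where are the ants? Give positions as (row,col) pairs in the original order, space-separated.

Step 1: ant0:(1,2)->N->(0,2) | ant1:(3,1)->N->(2,1)
  grid max=2 at (1,2)
Step 2: ant0:(0,2)->S->(1,2) | ant1:(2,1)->N->(1,1)
  grid max=3 at (1,2)
Step 3: ant0:(1,2)->W->(1,1) | ant1:(1,1)->E->(1,2)
  grid max=4 at (1,2)

(1,1) (1,2)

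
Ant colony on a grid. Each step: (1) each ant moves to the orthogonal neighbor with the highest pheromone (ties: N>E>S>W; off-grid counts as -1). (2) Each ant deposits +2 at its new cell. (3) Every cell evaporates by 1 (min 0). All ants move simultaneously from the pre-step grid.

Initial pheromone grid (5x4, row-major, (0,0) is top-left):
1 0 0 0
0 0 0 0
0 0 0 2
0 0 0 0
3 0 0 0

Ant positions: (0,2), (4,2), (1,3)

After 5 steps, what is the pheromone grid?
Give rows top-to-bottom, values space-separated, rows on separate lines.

After step 1: ants at (0,3),(3,2),(2,3)
  0 0 0 1
  0 0 0 0
  0 0 0 3
  0 0 1 0
  2 0 0 0
After step 2: ants at (1,3),(2,2),(1,3)
  0 0 0 0
  0 0 0 3
  0 0 1 2
  0 0 0 0
  1 0 0 0
After step 3: ants at (2,3),(2,3),(2,3)
  0 0 0 0
  0 0 0 2
  0 0 0 7
  0 0 0 0
  0 0 0 0
After step 4: ants at (1,3),(1,3),(1,3)
  0 0 0 0
  0 0 0 7
  0 0 0 6
  0 0 0 0
  0 0 0 0
After step 5: ants at (2,3),(2,3),(2,3)
  0 0 0 0
  0 0 0 6
  0 0 0 11
  0 0 0 0
  0 0 0 0

0 0 0 0
0 0 0 6
0 0 0 11
0 0 0 0
0 0 0 0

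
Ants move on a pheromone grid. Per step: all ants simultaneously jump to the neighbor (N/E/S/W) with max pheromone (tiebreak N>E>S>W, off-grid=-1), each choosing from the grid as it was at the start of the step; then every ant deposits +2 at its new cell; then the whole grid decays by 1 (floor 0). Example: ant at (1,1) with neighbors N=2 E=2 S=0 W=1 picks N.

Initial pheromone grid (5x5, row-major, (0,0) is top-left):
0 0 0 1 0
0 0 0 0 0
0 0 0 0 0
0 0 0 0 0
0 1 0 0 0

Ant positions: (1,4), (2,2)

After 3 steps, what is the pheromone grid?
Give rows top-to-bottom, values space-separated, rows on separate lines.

After step 1: ants at (0,4),(1,2)
  0 0 0 0 1
  0 0 1 0 0
  0 0 0 0 0
  0 0 0 0 0
  0 0 0 0 0
After step 2: ants at (1,4),(0,2)
  0 0 1 0 0
  0 0 0 0 1
  0 0 0 0 0
  0 0 0 0 0
  0 0 0 0 0
After step 3: ants at (0,4),(0,3)
  0 0 0 1 1
  0 0 0 0 0
  0 0 0 0 0
  0 0 0 0 0
  0 0 0 0 0

0 0 0 1 1
0 0 0 0 0
0 0 0 0 0
0 0 0 0 0
0 0 0 0 0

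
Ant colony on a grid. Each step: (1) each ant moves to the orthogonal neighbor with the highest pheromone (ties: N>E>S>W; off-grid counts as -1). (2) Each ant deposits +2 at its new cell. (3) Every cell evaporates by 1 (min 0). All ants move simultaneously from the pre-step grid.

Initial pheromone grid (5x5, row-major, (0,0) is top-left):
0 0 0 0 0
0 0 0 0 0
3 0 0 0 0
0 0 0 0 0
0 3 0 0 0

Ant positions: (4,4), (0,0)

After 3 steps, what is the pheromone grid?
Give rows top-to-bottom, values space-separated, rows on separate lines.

After step 1: ants at (3,4),(0,1)
  0 1 0 0 0
  0 0 0 0 0
  2 0 0 0 0
  0 0 0 0 1
  0 2 0 0 0
After step 2: ants at (2,4),(0,2)
  0 0 1 0 0
  0 0 0 0 0
  1 0 0 0 1
  0 0 0 0 0
  0 1 0 0 0
After step 3: ants at (1,4),(0,3)
  0 0 0 1 0
  0 0 0 0 1
  0 0 0 0 0
  0 0 0 0 0
  0 0 0 0 0

0 0 0 1 0
0 0 0 0 1
0 0 0 0 0
0 0 0 0 0
0 0 0 0 0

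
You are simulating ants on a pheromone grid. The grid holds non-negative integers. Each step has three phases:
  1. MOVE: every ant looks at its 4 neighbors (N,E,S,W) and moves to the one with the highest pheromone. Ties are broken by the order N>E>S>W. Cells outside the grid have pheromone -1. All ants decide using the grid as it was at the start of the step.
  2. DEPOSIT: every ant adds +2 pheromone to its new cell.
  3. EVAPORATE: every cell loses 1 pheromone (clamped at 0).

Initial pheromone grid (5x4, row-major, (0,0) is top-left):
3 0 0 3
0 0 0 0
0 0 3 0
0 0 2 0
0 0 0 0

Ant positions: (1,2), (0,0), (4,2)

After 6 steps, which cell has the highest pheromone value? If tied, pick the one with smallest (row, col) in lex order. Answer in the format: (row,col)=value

Step 1: ant0:(1,2)->S->(2,2) | ant1:(0,0)->E->(0,1) | ant2:(4,2)->N->(3,2)
  grid max=4 at (2,2)
Step 2: ant0:(2,2)->S->(3,2) | ant1:(0,1)->W->(0,0) | ant2:(3,2)->N->(2,2)
  grid max=5 at (2,2)
Step 3: ant0:(3,2)->N->(2,2) | ant1:(0,0)->E->(0,1) | ant2:(2,2)->S->(3,2)
  grid max=6 at (2,2)
Step 4: ant0:(2,2)->S->(3,2) | ant1:(0,1)->W->(0,0) | ant2:(3,2)->N->(2,2)
  grid max=7 at (2,2)
Step 5: ant0:(3,2)->N->(2,2) | ant1:(0,0)->E->(0,1) | ant2:(2,2)->S->(3,2)
  grid max=8 at (2,2)
Step 6: ant0:(2,2)->S->(3,2) | ant1:(0,1)->W->(0,0) | ant2:(3,2)->N->(2,2)
  grid max=9 at (2,2)
Final grid:
  3 0 0 0
  0 0 0 0
  0 0 9 0
  0 0 8 0
  0 0 0 0
Max pheromone 9 at (2,2)

Answer: (2,2)=9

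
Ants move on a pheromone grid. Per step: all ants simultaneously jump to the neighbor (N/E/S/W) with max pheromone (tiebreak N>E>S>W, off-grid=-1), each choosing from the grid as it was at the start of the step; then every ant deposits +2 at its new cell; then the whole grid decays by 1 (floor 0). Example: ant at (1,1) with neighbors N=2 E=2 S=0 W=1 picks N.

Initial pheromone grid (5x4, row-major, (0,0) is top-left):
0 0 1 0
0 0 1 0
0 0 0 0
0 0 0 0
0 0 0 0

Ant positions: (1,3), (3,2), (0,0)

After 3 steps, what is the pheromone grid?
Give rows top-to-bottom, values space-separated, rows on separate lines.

After step 1: ants at (1,2),(2,2),(0,1)
  0 1 0 0
  0 0 2 0
  0 0 1 0
  0 0 0 0
  0 0 0 0
After step 2: ants at (2,2),(1,2),(0,2)
  0 0 1 0
  0 0 3 0
  0 0 2 0
  0 0 0 0
  0 0 0 0
After step 3: ants at (1,2),(2,2),(1,2)
  0 0 0 0
  0 0 6 0
  0 0 3 0
  0 0 0 0
  0 0 0 0

0 0 0 0
0 0 6 0
0 0 3 0
0 0 0 0
0 0 0 0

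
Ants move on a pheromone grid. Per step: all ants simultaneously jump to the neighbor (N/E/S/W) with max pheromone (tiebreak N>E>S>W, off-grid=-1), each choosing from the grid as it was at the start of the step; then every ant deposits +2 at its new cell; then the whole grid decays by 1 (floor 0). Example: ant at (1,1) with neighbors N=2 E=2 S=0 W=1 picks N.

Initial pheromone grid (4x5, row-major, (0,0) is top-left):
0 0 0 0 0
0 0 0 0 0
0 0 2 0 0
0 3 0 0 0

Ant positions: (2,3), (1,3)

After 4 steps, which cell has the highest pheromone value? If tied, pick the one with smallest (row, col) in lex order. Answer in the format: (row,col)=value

Answer: (2,2)=2

Derivation:
Step 1: ant0:(2,3)->W->(2,2) | ant1:(1,3)->N->(0,3)
  grid max=3 at (2,2)
Step 2: ant0:(2,2)->N->(1,2) | ant1:(0,3)->E->(0,4)
  grid max=2 at (2,2)
Step 3: ant0:(1,2)->S->(2,2) | ant1:(0,4)->S->(1,4)
  grid max=3 at (2,2)
Step 4: ant0:(2,2)->N->(1,2) | ant1:(1,4)->N->(0,4)
  grid max=2 at (2,2)
Final grid:
  0 0 0 0 1
  0 0 1 0 0
  0 0 2 0 0
  0 0 0 0 0
Max pheromone 2 at (2,2)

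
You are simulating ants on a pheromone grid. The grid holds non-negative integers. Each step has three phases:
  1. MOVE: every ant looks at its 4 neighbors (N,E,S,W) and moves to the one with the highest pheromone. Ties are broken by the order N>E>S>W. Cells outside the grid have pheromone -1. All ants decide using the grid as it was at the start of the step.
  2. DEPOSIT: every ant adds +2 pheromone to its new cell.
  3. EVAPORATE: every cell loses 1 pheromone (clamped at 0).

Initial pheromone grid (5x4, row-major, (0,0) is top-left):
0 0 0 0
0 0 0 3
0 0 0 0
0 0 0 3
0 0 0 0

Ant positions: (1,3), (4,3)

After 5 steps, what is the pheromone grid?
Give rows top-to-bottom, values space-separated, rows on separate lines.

After step 1: ants at (0,3),(3,3)
  0 0 0 1
  0 0 0 2
  0 0 0 0
  0 0 0 4
  0 0 0 0
After step 2: ants at (1,3),(2,3)
  0 0 0 0
  0 0 0 3
  0 0 0 1
  0 0 0 3
  0 0 0 0
After step 3: ants at (2,3),(1,3)
  0 0 0 0
  0 0 0 4
  0 0 0 2
  0 0 0 2
  0 0 0 0
After step 4: ants at (1,3),(2,3)
  0 0 0 0
  0 0 0 5
  0 0 0 3
  0 0 0 1
  0 0 0 0
After step 5: ants at (2,3),(1,3)
  0 0 0 0
  0 0 0 6
  0 0 0 4
  0 0 0 0
  0 0 0 0

0 0 0 0
0 0 0 6
0 0 0 4
0 0 0 0
0 0 0 0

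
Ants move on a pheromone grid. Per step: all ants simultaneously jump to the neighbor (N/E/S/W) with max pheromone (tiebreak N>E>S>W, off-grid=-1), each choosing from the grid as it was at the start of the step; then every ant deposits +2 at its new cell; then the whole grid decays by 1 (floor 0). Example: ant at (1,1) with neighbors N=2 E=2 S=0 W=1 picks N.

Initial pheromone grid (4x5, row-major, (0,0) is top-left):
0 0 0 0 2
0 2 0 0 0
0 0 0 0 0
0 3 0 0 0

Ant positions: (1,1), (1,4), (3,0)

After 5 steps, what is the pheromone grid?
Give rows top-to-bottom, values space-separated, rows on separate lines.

After step 1: ants at (0,1),(0,4),(3,1)
  0 1 0 0 3
  0 1 0 0 0
  0 0 0 0 0
  0 4 0 0 0
After step 2: ants at (1,1),(1,4),(2,1)
  0 0 0 0 2
  0 2 0 0 1
  0 1 0 0 0
  0 3 0 0 0
After step 3: ants at (2,1),(0,4),(3,1)
  0 0 0 0 3
  0 1 0 0 0
  0 2 0 0 0
  0 4 0 0 0
After step 4: ants at (3,1),(1,4),(2,1)
  0 0 0 0 2
  0 0 0 0 1
  0 3 0 0 0
  0 5 0 0 0
After step 5: ants at (2,1),(0,4),(3,1)
  0 0 0 0 3
  0 0 0 0 0
  0 4 0 0 0
  0 6 0 0 0

0 0 0 0 3
0 0 0 0 0
0 4 0 0 0
0 6 0 0 0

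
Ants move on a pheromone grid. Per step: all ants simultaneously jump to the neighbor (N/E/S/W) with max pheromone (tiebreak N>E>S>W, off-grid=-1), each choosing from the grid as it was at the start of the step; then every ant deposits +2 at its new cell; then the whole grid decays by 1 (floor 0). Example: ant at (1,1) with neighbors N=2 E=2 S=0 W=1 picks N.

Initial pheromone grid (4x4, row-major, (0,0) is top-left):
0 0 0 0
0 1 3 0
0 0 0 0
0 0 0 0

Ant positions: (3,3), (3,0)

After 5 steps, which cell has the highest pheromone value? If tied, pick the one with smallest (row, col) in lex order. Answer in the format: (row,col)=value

Answer: (0,2)=2

Derivation:
Step 1: ant0:(3,3)->N->(2,3) | ant1:(3,0)->N->(2,0)
  grid max=2 at (1,2)
Step 2: ant0:(2,3)->N->(1,3) | ant1:(2,0)->N->(1,0)
  grid max=1 at (1,0)
Step 3: ant0:(1,3)->W->(1,2) | ant1:(1,0)->N->(0,0)
  grid max=2 at (1,2)
Step 4: ant0:(1,2)->N->(0,2) | ant1:(0,0)->E->(0,1)
  grid max=1 at (0,1)
Step 5: ant0:(0,2)->S->(1,2) | ant1:(0,1)->E->(0,2)
  grid max=2 at (0,2)
Final grid:
  0 0 2 0
  0 0 2 0
  0 0 0 0
  0 0 0 0
Max pheromone 2 at (0,2)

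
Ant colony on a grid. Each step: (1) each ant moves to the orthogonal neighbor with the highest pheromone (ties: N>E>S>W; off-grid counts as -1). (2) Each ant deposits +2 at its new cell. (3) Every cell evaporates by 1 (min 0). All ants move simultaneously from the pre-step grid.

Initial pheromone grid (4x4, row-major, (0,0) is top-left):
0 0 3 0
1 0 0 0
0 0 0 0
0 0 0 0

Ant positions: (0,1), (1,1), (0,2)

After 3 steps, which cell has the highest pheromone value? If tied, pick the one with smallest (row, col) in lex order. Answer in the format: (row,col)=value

Step 1: ant0:(0,1)->E->(0,2) | ant1:(1,1)->W->(1,0) | ant2:(0,2)->E->(0,3)
  grid max=4 at (0,2)
Step 2: ant0:(0,2)->E->(0,3) | ant1:(1,0)->N->(0,0) | ant2:(0,3)->W->(0,2)
  grid max=5 at (0,2)
Step 3: ant0:(0,3)->W->(0,2) | ant1:(0,0)->S->(1,0) | ant2:(0,2)->E->(0,3)
  grid max=6 at (0,2)
Final grid:
  0 0 6 3
  2 0 0 0
  0 0 0 0
  0 0 0 0
Max pheromone 6 at (0,2)

Answer: (0,2)=6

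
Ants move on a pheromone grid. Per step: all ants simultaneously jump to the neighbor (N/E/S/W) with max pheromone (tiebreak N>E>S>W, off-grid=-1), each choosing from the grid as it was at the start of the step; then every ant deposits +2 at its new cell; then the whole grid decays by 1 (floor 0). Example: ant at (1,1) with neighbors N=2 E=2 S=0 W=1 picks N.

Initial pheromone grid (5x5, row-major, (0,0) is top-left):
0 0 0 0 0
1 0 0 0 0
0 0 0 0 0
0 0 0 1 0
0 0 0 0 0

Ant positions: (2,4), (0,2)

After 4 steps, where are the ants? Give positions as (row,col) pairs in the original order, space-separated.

Step 1: ant0:(2,4)->N->(1,4) | ant1:(0,2)->E->(0,3)
  grid max=1 at (0,3)
Step 2: ant0:(1,4)->N->(0,4) | ant1:(0,3)->E->(0,4)
  grid max=3 at (0,4)
Step 3: ant0:(0,4)->S->(1,4) | ant1:(0,4)->S->(1,4)
  grid max=3 at (1,4)
Step 4: ant0:(1,4)->N->(0,4) | ant1:(1,4)->N->(0,4)
  grid max=5 at (0,4)

(0,4) (0,4)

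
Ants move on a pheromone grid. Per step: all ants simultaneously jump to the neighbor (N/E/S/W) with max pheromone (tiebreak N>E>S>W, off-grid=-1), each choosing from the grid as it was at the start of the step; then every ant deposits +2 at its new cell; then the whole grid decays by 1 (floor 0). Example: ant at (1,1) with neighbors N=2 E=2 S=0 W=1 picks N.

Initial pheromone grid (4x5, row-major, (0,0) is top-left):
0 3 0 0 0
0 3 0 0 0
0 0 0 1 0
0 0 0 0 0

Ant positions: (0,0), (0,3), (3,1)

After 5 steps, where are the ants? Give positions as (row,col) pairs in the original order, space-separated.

Step 1: ant0:(0,0)->E->(0,1) | ant1:(0,3)->E->(0,4) | ant2:(3,1)->N->(2,1)
  grid max=4 at (0,1)
Step 2: ant0:(0,1)->S->(1,1) | ant1:(0,4)->S->(1,4) | ant2:(2,1)->N->(1,1)
  grid max=5 at (1,1)
Step 3: ant0:(1,1)->N->(0,1) | ant1:(1,4)->N->(0,4) | ant2:(1,1)->N->(0,1)
  grid max=6 at (0,1)
Step 4: ant0:(0,1)->S->(1,1) | ant1:(0,4)->S->(1,4) | ant2:(0,1)->S->(1,1)
  grid max=7 at (1,1)
Step 5: ant0:(1,1)->N->(0,1) | ant1:(1,4)->N->(0,4) | ant2:(1,1)->N->(0,1)
  grid max=8 at (0,1)

(0,1) (0,4) (0,1)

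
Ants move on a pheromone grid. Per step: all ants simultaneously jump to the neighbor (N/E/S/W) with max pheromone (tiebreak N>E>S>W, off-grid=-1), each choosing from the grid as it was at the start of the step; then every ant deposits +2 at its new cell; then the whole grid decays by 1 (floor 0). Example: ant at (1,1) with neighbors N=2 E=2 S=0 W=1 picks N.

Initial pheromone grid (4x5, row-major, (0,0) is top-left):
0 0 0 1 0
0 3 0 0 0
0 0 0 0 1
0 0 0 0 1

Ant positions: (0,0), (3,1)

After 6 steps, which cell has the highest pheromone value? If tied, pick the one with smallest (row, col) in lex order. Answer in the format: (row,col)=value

Step 1: ant0:(0,0)->E->(0,1) | ant1:(3,1)->N->(2,1)
  grid max=2 at (1,1)
Step 2: ant0:(0,1)->S->(1,1) | ant1:(2,1)->N->(1,1)
  grid max=5 at (1,1)
Step 3: ant0:(1,1)->N->(0,1) | ant1:(1,1)->N->(0,1)
  grid max=4 at (1,1)
Step 4: ant0:(0,1)->S->(1,1) | ant1:(0,1)->S->(1,1)
  grid max=7 at (1,1)
Step 5: ant0:(1,1)->N->(0,1) | ant1:(1,1)->N->(0,1)
  grid max=6 at (1,1)
Step 6: ant0:(0,1)->S->(1,1) | ant1:(0,1)->S->(1,1)
  grid max=9 at (1,1)
Final grid:
  0 4 0 0 0
  0 9 0 0 0
  0 0 0 0 0
  0 0 0 0 0
Max pheromone 9 at (1,1)

Answer: (1,1)=9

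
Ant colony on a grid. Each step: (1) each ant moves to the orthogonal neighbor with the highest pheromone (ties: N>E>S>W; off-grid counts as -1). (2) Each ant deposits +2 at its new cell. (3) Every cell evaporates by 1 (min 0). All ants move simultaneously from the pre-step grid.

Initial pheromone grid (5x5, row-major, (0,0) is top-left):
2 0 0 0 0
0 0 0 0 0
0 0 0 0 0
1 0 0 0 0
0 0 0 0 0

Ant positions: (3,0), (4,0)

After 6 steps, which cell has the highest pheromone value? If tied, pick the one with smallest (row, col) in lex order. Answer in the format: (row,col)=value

Step 1: ant0:(3,0)->N->(2,0) | ant1:(4,0)->N->(3,0)
  grid max=2 at (3,0)
Step 2: ant0:(2,0)->S->(3,0) | ant1:(3,0)->N->(2,0)
  grid max=3 at (3,0)
Step 3: ant0:(3,0)->N->(2,0) | ant1:(2,0)->S->(3,0)
  grid max=4 at (3,0)
Step 4: ant0:(2,0)->S->(3,0) | ant1:(3,0)->N->(2,0)
  grid max=5 at (3,0)
Step 5: ant0:(3,0)->N->(2,0) | ant1:(2,0)->S->(3,0)
  grid max=6 at (3,0)
Step 6: ant0:(2,0)->S->(3,0) | ant1:(3,0)->N->(2,0)
  grid max=7 at (3,0)
Final grid:
  0 0 0 0 0
  0 0 0 0 0
  6 0 0 0 0
  7 0 0 0 0
  0 0 0 0 0
Max pheromone 7 at (3,0)

Answer: (3,0)=7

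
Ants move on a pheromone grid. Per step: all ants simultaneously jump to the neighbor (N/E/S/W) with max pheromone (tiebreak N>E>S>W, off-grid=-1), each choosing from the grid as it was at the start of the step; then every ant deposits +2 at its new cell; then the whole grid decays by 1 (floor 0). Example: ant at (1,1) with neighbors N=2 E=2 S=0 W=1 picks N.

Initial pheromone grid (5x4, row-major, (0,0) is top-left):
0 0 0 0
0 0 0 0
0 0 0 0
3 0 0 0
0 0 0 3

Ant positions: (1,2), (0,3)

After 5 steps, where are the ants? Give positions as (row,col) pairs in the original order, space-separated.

Step 1: ant0:(1,2)->N->(0,2) | ant1:(0,3)->S->(1,3)
  grid max=2 at (3,0)
Step 2: ant0:(0,2)->E->(0,3) | ant1:(1,3)->N->(0,3)
  grid max=3 at (0,3)
Step 3: ant0:(0,3)->S->(1,3) | ant1:(0,3)->S->(1,3)
  grid max=3 at (1,3)
Step 4: ant0:(1,3)->N->(0,3) | ant1:(1,3)->N->(0,3)
  grid max=5 at (0,3)
Step 5: ant0:(0,3)->S->(1,3) | ant1:(0,3)->S->(1,3)
  grid max=5 at (1,3)

(1,3) (1,3)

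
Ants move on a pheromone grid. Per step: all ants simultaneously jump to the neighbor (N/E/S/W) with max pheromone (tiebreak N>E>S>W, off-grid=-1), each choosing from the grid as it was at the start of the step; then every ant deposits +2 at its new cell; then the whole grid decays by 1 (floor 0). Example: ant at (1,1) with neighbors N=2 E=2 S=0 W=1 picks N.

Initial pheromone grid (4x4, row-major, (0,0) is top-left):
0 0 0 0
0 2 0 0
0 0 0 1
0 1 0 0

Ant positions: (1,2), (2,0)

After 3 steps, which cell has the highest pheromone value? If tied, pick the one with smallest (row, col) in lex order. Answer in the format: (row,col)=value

Answer: (1,1)=5

Derivation:
Step 1: ant0:(1,2)->W->(1,1) | ant1:(2,0)->N->(1,0)
  grid max=3 at (1,1)
Step 2: ant0:(1,1)->W->(1,0) | ant1:(1,0)->E->(1,1)
  grid max=4 at (1,1)
Step 3: ant0:(1,0)->E->(1,1) | ant1:(1,1)->W->(1,0)
  grid max=5 at (1,1)
Final grid:
  0 0 0 0
  3 5 0 0
  0 0 0 0
  0 0 0 0
Max pheromone 5 at (1,1)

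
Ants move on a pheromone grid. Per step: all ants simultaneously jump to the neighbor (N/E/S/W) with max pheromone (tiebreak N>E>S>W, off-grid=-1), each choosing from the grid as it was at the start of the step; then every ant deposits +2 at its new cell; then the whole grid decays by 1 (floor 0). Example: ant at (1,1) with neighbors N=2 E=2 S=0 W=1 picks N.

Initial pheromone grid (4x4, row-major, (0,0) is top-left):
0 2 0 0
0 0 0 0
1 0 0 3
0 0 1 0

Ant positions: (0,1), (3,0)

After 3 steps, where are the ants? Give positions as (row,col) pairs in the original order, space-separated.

Step 1: ant0:(0,1)->E->(0,2) | ant1:(3,0)->N->(2,0)
  grid max=2 at (2,0)
Step 2: ant0:(0,2)->W->(0,1) | ant1:(2,0)->N->(1,0)
  grid max=2 at (0,1)
Step 3: ant0:(0,1)->E->(0,2) | ant1:(1,0)->S->(2,0)
  grid max=2 at (2,0)

(0,2) (2,0)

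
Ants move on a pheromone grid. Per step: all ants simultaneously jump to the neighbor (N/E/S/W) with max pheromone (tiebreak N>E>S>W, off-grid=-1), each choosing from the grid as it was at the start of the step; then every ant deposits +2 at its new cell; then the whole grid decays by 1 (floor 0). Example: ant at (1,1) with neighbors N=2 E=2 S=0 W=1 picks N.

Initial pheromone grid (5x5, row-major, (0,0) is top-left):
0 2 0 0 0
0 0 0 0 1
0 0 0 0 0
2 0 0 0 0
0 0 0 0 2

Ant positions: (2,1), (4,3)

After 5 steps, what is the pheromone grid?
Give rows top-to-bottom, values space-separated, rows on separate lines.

After step 1: ants at (1,1),(4,4)
  0 1 0 0 0
  0 1 0 0 0
  0 0 0 0 0
  1 0 0 0 0
  0 0 0 0 3
After step 2: ants at (0,1),(3,4)
  0 2 0 0 0
  0 0 0 0 0
  0 0 0 0 0
  0 0 0 0 1
  0 0 0 0 2
After step 3: ants at (0,2),(4,4)
  0 1 1 0 0
  0 0 0 0 0
  0 0 0 0 0
  0 0 0 0 0
  0 0 0 0 3
After step 4: ants at (0,1),(3,4)
  0 2 0 0 0
  0 0 0 0 0
  0 0 0 0 0
  0 0 0 0 1
  0 0 0 0 2
After step 5: ants at (0,2),(4,4)
  0 1 1 0 0
  0 0 0 0 0
  0 0 0 0 0
  0 0 0 0 0
  0 0 0 0 3

0 1 1 0 0
0 0 0 0 0
0 0 0 0 0
0 0 0 0 0
0 0 0 0 3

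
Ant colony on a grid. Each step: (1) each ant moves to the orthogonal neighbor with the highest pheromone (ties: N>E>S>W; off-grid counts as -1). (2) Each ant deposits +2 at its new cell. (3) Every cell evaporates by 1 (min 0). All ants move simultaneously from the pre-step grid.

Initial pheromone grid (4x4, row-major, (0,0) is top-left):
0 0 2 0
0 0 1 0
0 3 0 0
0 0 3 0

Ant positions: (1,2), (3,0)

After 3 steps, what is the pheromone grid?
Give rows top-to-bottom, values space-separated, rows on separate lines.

After step 1: ants at (0,2),(2,0)
  0 0 3 0
  0 0 0 0
  1 2 0 0
  0 0 2 0
After step 2: ants at (0,3),(2,1)
  0 0 2 1
  0 0 0 0
  0 3 0 0
  0 0 1 0
After step 3: ants at (0,2),(1,1)
  0 0 3 0
  0 1 0 0
  0 2 0 0
  0 0 0 0

0 0 3 0
0 1 0 0
0 2 0 0
0 0 0 0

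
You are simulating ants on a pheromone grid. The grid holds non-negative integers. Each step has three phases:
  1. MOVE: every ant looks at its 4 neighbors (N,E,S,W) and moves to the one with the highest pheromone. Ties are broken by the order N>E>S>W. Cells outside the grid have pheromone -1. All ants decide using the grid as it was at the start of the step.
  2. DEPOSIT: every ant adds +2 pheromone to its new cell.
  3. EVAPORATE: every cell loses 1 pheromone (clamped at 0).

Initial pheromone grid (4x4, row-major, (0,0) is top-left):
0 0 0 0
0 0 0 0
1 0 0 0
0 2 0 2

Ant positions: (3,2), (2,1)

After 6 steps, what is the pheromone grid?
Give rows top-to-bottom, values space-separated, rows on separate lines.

After step 1: ants at (3,3),(3,1)
  0 0 0 0
  0 0 0 0
  0 0 0 0
  0 3 0 3
After step 2: ants at (2,3),(2,1)
  0 0 0 0
  0 0 0 0
  0 1 0 1
  0 2 0 2
After step 3: ants at (3,3),(3,1)
  0 0 0 0
  0 0 0 0
  0 0 0 0
  0 3 0 3
After step 4: ants at (2,3),(2,1)
  0 0 0 0
  0 0 0 0
  0 1 0 1
  0 2 0 2
After step 5: ants at (3,3),(3,1)
  0 0 0 0
  0 0 0 0
  0 0 0 0
  0 3 0 3
After step 6: ants at (2,3),(2,1)
  0 0 0 0
  0 0 0 0
  0 1 0 1
  0 2 0 2

0 0 0 0
0 0 0 0
0 1 0 1
0 2 0 2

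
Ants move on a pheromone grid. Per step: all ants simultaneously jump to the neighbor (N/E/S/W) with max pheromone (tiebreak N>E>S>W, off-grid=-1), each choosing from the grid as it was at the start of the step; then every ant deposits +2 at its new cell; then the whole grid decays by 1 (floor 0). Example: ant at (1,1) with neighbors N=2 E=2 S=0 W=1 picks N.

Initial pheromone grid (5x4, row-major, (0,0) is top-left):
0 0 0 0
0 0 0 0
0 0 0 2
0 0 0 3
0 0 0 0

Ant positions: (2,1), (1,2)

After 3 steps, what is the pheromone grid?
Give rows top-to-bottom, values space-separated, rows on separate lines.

After step 1: ants at (1,1),(0,2)
  0 0 1 0
  0 1 0 0
  0 0 0 1
  0 0 0 2
  0 0 0 0
After step 2: ants at (0,1),(0,3)
  0 1 0 1
  0 0 0 0
  0 0 0 0
  0 0 0 1
  0 0 0 0
After step 3: ants at (0,2),(1,3)
  0 0 1 0
  0 0 0 1
  0 0 0 0
  0 0 0 0
  0 0 0 0

0 0 1 0
0 0 0 1
0 0 0 0
0 0 0 0
0 0 0 0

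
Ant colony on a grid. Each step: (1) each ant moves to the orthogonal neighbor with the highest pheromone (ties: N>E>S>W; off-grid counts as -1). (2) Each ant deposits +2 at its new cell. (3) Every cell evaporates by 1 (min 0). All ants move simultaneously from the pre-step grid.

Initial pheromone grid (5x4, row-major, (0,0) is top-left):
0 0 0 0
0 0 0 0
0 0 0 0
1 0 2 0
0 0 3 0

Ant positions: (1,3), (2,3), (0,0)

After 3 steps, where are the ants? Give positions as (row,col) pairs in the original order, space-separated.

Step 1: ant0:(1,3)->N->(0,3) | ant1:(2,3)->N->(1,3) | ant2:(0,0)->E->(0,1)
  grid max=2 at (4,2)
Step 2: ant0:(0,3)->S->(1,3) | ant1:(1,3)->N->(0,3) | ant2:(0,1)->E->(0,2)
  grid max=2 at (0,3)
Step 3: ant0:(1,3)->N->(0,3) | ant1:(0,3)->S->(1,3) | ant2:(0,2)->E->(0,3)
  grid max=5 at (0,3)

(0,3) (1,3) (0,3)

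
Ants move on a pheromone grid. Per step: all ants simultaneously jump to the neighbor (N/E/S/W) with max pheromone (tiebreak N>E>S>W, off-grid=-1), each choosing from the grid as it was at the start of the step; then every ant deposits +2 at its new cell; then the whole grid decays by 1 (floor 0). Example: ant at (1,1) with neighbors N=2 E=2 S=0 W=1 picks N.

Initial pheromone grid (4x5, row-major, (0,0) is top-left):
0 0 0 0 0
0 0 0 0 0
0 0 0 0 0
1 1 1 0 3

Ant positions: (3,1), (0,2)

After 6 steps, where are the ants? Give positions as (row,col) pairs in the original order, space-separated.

Step 1: ant0:(3,1)->E->(3,2) | ant1:(0,2)->E->(0,3)
  grid max=2 at (3,2)
Step 2: ant0:(3,2)->N->(2,2) | ant1:(0,3)->E->(0,4)
  grid max=1 at (0,4)
Step 3: ant0:(2,2)->S->(3,2) | ant1:(0,4)->S->(1,4)
  grid max=2 at (3,2)
Step 4: ant0:(3,2)->N->(2,2) | ant1:(1,4)->N->(0,4)
  grid max=1 at (0,4)
Step 5: ant0:(2,2)->S->(3,2) | ant1:(0,4)->S->(1,4)
  grid max=2 at (3,2)
Step 6: ant0:(3,2)->N->(2,2) | ant1:(1,4)->N->(0,4)
  grid max=1 at (0,4)

(2,2) (0,4)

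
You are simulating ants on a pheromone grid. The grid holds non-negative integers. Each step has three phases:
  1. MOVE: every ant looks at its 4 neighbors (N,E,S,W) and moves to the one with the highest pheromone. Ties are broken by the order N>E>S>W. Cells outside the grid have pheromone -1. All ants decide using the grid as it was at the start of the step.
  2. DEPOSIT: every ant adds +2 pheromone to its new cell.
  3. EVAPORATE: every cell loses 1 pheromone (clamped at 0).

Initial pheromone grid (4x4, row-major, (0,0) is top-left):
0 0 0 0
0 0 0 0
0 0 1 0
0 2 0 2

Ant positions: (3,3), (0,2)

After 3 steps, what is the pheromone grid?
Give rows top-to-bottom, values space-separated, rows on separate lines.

After step 1: ants at (2,3),(0,3)
  0 0 0 1
  0 0 0 0
  0 0 0 1
  0 1 0 1
After step 2: ants at (3,3),(1,3)
  0 0 0 0
  0 0 0 1
  0 0 0 0
  0 0 0 2
After step 3: ants at (2,3),(0,3)
  0 0 0 1
  0 0 0 0
  0 0 0 1
  0 0 0 1

0 0 0 1
0 0 0 0
0 0 0 1
0 0 0 1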